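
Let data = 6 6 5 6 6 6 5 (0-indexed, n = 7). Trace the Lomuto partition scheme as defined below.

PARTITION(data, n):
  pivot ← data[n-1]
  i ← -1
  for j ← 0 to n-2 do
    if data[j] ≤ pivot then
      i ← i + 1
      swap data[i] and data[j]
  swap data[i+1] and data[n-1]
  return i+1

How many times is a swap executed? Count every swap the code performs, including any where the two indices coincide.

2

pivot = data[6] = 5; i = -1
j=0: data[0]=6 > 5 → no swap
j=1: data[1]=6 > 5 → no swap
j=2: data[2]=5 ≤ 5 → i=0, swap data[0],data[2] → 5 6 6 6 6 6 5
j=3: data[3]=6 > 5 → no swap
j=4: data[4]=6 > 5 → no swap
j=5: data[5]=6 > 5 → no swap
final swap data[1],data[6] → 5 5 6 6 6 6 6; return 1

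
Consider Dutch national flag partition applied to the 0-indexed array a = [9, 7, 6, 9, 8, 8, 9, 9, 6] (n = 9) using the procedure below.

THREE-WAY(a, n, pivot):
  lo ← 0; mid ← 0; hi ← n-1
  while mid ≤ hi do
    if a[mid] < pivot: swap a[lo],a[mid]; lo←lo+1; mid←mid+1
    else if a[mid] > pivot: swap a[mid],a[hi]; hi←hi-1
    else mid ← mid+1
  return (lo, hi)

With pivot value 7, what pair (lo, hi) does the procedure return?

(2, 2)

lo=0 mid=0 hi=8
9>7: swap(0,8), hi=7 ⇒ [6, 7, 6, 9, 8, 8, 9, 9, 9]
6<7: swap(0,0), lo=1 mid=1 ⇒ [6, 7, 6, 9, 8, 8, 9, 9, 9]
7=7: mid=2
6<7: swap(1,2), lo=2 mid=3 ⇒ [6, 6, 7, 9, 8, 8, 9, 9, 9]
9>7: swap(3,7), hi=6 ⇒ [6, 6, 7, 9, 8, 8, 9, 9, 9]
9>7: swap(3,6), hi=5 ⇒ [6, 6, 7, 9, 8, 8, 9, 9, 9]
9>7: swap(3,5), hi=4 ⇒ [6, 6, 7, 8, 8, 9, 9, 9, 9]
8>7: swap(3,4), hi=3 ⇒ [6, 6, 7, 8, 8, 9, 9, 9, 9]
8>7: swap(3,3), hi=2 ⇒ [6, 6, 7, 8, 8, 9, 9, 9, 9]
done. lo=2 hi=2; a=[6, 6, 7, 8, 8, 9, 9, 9, 9]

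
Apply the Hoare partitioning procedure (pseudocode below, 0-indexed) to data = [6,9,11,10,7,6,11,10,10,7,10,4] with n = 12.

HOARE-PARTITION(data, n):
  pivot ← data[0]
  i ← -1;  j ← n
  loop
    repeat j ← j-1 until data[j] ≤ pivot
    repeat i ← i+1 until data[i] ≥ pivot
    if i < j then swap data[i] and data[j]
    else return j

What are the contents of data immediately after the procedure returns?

pivot = data[0] = 6; i = -1, j = 12
j→11 (data[11]=4≤6), i→0 (data[0]=6≥6); i<j, swap → [4,9,11,10,7,6,11,10,10,7,10,6]
j→5 (data[5]=6≤6), i→1 (data[1]=9≥6); i<j, swap → [4,6,11,10,7,9,11,10,10,7,10,6]
j→1, i→2; i≥j, return j=1. data = [4,6,11,10,7,9,11,10,10,7,10,6]

[4,6,11,10,7,9,11,10,10,7,10,6]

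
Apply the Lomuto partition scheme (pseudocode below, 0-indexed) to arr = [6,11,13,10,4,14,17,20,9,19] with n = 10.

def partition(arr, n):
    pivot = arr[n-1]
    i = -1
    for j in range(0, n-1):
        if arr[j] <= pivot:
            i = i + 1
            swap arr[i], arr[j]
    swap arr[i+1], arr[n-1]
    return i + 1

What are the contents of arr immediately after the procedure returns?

[6,11,13,10,4,14,17,9,19,20]

pivot = arr[9] = 19; i = -1
j=0: arr[0]=6 ≤ 19 → i=0, swap arr[0],arr[0] (no change) → [6,11,13,10,4,14,17,20,9,19]
j=1: arr[1]=11 ≤ 19 → i=1, swap arr[1],arr[1] (no change) → [6,11,13,10,4,14,17,20,9,19]
j=2: arr[2]=13 ≤ 19 → i=2, swap arr[2],arr[2] (no change) → [6,11,13,10,4,14,17,20,9,19]
j=3: arr[3]=10 ≤ 19 → i=3, swap arr[3],arr[3] (no change) → [6,11,13,10,4,14,17,20,9,19]
j=4: arr[4]=4 ≤ 19 → i=4, swap arr[4],arr[4] (no change) → [6,11,13,10,4,14,17,20,9,19]
j=5: arr[5]=14 ≤ 19 → i=5, swap arr[5],arr[5] (no change) → [6,11,13,10,4,14,17,20,9,19]
j=6: arr[6]=17 ≤ 19 → i=6, swap arr[6],arr[6] (no change) → [6,11,13,10,4,14,17,20,9,19]
j=7: arr[7]=20 > 19 → no swap
j=8: arr[8]=9 ≤ 19 → i=7, swap arr[7],arr[8] → [6,11,13,10,4,14,17,9,20,19]
final swap arr[8],arr[9] → [6,11,13,10,4,14,17,9,19,20]; return 8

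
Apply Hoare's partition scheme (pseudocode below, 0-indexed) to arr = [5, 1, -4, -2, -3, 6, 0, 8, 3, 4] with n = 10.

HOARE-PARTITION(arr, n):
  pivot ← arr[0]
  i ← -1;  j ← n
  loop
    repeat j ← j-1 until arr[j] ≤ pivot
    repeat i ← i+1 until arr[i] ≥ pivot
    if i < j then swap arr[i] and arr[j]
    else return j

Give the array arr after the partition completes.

[4, 1, -4, -2, -3, 3, 0, 8, 6, 5]

pivot = arr[0] = 5; i = -1, j = 10
j→9 (arr[9]=4≤5), i→0 (arr[0]=5≥5); i<j, swap → [4, 1, -4, -2, -3, 6, 0, 8, 3, 5]
j→8 (arr[8]=3≤5), i→5 (arr[5]=6≥5); i<j, swap → [4, 1, -4, -2, -3, 3, 0, 8, 6, 5]
j→6, i→7; i≥j, return j=6. arr = [4, 1, -4, -2, -3, 3, 0, 8, 6, 5]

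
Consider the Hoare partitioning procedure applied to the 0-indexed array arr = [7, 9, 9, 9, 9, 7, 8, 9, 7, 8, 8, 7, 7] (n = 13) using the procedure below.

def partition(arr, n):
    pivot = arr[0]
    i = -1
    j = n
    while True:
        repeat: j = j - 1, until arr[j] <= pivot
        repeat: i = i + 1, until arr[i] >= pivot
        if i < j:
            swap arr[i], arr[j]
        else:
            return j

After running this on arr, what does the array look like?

pivot=7
j stops at 12 (7), i stops at 0 (7); swap ⇒ [7, 9, 9, 9, 9, 7, 8, 9, 7, 8, 8, 7, 7]
j stops at 11 (7), i stops at 1 (9); swap ⇒ [7, 7, 9, 9, 9, 7, 8, 9, 7, 8, 8, 9, 7]
j stops at 8 (7), i stops at 2 (9); swap ⇒ [7, 7, 7, 9, 9, 7, 8, 9, 9, 8, 8, 9, 7]
j stops at 5 (7), i stops at 3 (9); swap ⇒ [7, 7, 7, 7, 9, 9, 8, 9, 9, 8, 8, 9, 7]
j stops at 3, i stops at 4; i≥j ⇒ return 3. arr=[7, 7, 7, 7, 9, 9, 8, 9, 9, 8, 8, 9, 7]

[7, 7, 7, 7, 9, 9, 8, 9, 9, 8, 8, 9, 7]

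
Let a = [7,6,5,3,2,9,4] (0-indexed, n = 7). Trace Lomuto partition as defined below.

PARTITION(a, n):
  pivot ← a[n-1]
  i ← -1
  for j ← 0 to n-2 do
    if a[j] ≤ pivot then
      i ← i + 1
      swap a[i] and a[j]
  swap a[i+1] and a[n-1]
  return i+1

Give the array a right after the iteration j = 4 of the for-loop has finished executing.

[3,2,5,7,6,9,4]

pivot = a[6] = 4; i = -1
j=0: a[0]=7 > 4 → no swap
j=1: a[1]=6 > 4 → no swap
j=2: a[2]=5 > 4 → no swap
j=3: a[3]=3 ≤ 4 → i=0, swap a[0],a[3] → [3,6,5,7,2,9,4]
j=4: a[4]=2 ≤ 4 → i=1, swap a[1],a[4] → [3,2,5,7,6,9,4]
(after j=4) a = [3,2,5,7,6,9,4]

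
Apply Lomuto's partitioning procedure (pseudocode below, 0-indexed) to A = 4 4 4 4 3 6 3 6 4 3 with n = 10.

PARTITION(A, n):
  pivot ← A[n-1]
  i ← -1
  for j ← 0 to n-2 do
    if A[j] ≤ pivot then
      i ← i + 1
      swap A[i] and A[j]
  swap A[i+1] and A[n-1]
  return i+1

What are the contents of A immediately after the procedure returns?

pivot = A[9] = 3; i = -1
j=0: A[0]=4 > 3 → no swap
j=1: A[1]=4 > 3 → no swap
j=2: A[2]=4 > 3 → no swap
j=3: A[3]=4 > 3 → no swap
j=4: A[4]=3 ≤ 3 → i=0, swap A[0],A[4] → 3 4 4 4 4 6 3 6 4 3
j=5: A[5]=6 > 3 → no swap
j=6: A[6]=3 ≤ 3 → i=1, swap A[1],A[6] → 3 3 4 4 4 6 4 6 4 3
j=7: A[7]=6 > 3 → no swap
j=8: A[8]=4 > 3 → no swap
final swap A[2],A[9] → 3 3 3 4 4 6 4 6 4 4; return 2

3 3 3 4 4 6 4 6 4 4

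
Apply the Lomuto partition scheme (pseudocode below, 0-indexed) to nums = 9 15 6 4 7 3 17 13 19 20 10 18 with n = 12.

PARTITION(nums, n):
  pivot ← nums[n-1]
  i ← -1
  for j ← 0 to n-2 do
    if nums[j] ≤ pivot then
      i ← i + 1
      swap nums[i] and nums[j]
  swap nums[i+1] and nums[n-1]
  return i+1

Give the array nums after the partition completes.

9 15 6 4 7 3 17 13 10 18 19 20

pivot = nums[11] = 18; i = -1
j=0: nums[0]=9 ≤ 18 → i=0, swap nums[0],nums[0] (no change) → 9 15 6 4 7 3 17 13 19 20 10 18
j=1: nums[1]=15 ≤ 18 → i=1, swap nums[1],nums[1] (no change) → 9 15 6 4 7 3 17 13 19 20 10 18
j=2: nums[2]=6 ≤ 18 → i=2, swap nums[2],nums[2] (no change) → 9 15 6 4 7 3 17 13 19 20 10 18
j=3: nums[3]=4 ≤ 18 → i=3, swap nums[3],nums[3] (no change) → 9 15 6 4 7 3 17 13 19 20 10 18
j=4: nums[4]=7 ≤ 18 → i=4, swap nums[4],nums[4] (no change) → 9 15 6 4 7 3 17 13 19 20 10 18
j=5: nums[5]=3 ≤ 18 → i=5, swap nums[5],nums[5] (no change) → 9 15 6 4 7 3 17 13 19 20 10 18
j=6: nums[6]=17 ≤ 18 → i=6, swap nums[6],nums[6] (no change) → 9 15 6 4 7 3 17 13 19 20 10 18
j=7: nums[7]=13 ≤ 18 → i=7, swap nums[7],nums[7] (no change) → 9 15 6 4 7 3 17 13 19 20 10 18
j=8: nums[8]=19 > 18 → no swap
j=9: nums[9]=20 > 18 → no swap
j=10: nums[10]=10 ≤ 18 → i=8, swap nums[8],nums[10] → 9 15 6 4 7 3 17 13 10 20 19 18
final swap nums[9],nums[11] → 9 15 6 4 7 3 17 13 10 18 19 20; return 9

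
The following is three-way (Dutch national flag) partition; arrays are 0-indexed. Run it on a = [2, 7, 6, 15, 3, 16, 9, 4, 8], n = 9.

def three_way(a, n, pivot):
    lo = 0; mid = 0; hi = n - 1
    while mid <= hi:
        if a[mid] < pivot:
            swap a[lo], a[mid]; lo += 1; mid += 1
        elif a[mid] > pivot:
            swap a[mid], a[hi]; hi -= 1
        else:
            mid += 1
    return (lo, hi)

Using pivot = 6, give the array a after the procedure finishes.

[2, 4, 3, 6, 16, 9, 15, 8, 7]

pivot = 6; lo=0, mid=0, hi=8
a[mid]=2<6: swap a[0],a[0]; lo=1,mid=1 → [2, 7, 6, 15, 3, 16, 9, 4, 8]
a[mid]=7>6: swap a[1],a[8]; hi=7 → [2, 8, 6, 15, 3, 16, 9, 4, 7]
a[mid]=8>6: swap a[1],a[7]; hi=6 → [2, 4, 6, 15, 3, 16, 9, 8, 7]
a[mid]=4<6: swap a[1],a[1]; lo=2,mid=2 → [2, 4, 6, 15, 3, 16, 9, 8, 7]
a[mid]=6=6: mid=3
a[mid]=15>6: swap a[3],a[6]; hi=5 → [2, 4, 6, 9, 3, 16, 15, 8, 7]
a[mid]=9>6: swap a[3],a[5]; hi=4 → [2, 4, 6, 16, 3, 9, 15, 8, 7]
a[mid]=16>6: swap a[3],a[4]; hi=3 → [2, 4, 6, 3, 16, 9, 15, 8, 7]
a[mid]=3<6: swap a[2],a[3]; lo=3,mid=4 → [2, 4, 3, 6, 16, 9, 15, 8, 7]
end: lo=3, hi=3; a = [2, 4, 3, 6, 16, 9, 15, 8, 7]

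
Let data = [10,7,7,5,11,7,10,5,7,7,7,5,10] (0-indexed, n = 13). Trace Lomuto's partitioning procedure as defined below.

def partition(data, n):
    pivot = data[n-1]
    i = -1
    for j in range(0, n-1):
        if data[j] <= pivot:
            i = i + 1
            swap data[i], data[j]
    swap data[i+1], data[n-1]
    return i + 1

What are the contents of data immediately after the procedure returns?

[10,7,7,5,7,10,5,7,7,7,5,10,11]

pivot = data[12] = 10; i = -1
j=0: data[0]=10 ≤ 10 → i=0, swap data[0],data[0] (no change) → [10,7,7,5,11,7,10,5,7,7,7,5,10]
j=1: data[1]=7 ≤ 10 → i=1, swap data[1],data[1] (no change) → [10,7,7,5,11,7,10,5,7,7,7,5,10]
j=2: data[2]=7 ≤ 10 → i=2, swap data[2],data[2] (no change) → [10,7,7,5,11,7,10,5,7,7,7,5,10]
j=3: data[3]=5 ≤ 10 → i=3, swap data[3],data[3] (no change) → [10,7,7,5,11,7,10,5,7,7,7,5,10]
j=4: data[4]=11 > 10 → no swap
j=5: data[5]=7 ≤ 10 → i=4, swap data[4],data[5] → [10,7,7,5,7,11,10,5,7,7,7,5,10]
j=6: data[6]=10 ≤ 10 → i=5, swap data[5],data[6] → [10,7,7,5,7,10,11,5,7,7,7,5,10]
j=7: data[7]=5 ≤ 10 → i=6, swap data[6],data[7] → [10,7,7,5,7,10,5,11,7,7,7,5,10]
j=8: data[8]=7 ≤ 10 → i=7, swap data[7],data[8] → [10,7,7,5,7,10,5,7,11,7,7,5,10]
j=9: data[9]=7 ≤ 10 → i=8, swap data[8],data[9] → [10,7,7,5,7,10,5,7,7,11,7,5,10]
j=10: data[10]=7 ≤ 10 → i=9, swap data[9],data[10] → [10,7,7,5,7,10,5,7,7,7,11,5,10]
j=11: data[11]=5 ≤ 10 → i=10, swap data[10],data[11] → [10,7,7,5,7,10,5,7,7,7,5,11,10]
final swap data[11],data[12] → [10,7,7,5,7,10,5,7,7,7,5,10,11]; return 11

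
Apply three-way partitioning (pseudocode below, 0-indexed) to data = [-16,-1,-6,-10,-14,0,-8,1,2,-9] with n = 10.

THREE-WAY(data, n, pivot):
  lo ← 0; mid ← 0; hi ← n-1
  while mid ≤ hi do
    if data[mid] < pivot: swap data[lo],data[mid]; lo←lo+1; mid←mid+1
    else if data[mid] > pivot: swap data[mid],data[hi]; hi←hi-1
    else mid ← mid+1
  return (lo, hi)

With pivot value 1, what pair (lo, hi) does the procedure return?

(8, 8)

lo=0 mid=0 hi=9
-16<1: swap(0,0), lo=1 mid=1 ⇒ [-16,-1,-6,-10,-14,0,-8,1,2,-9]
-1<1: swap(1,1), lo=2 mid=2 ⇒ [-16,-1,-6,-10,-14,0,-8,1,2,-9]
-6<1: swap(2,2), lo=3 mid=3 ⇒ [-16,-1,-6,-10,-14,0,-8,1,2,-9]
-10<1: swap(3,3), lo=4 mid=4 ⇒ [-16,-1,-6,-10,-14,0,-8,1,2,-9]
-14<1: swap(4,4), lo=5 mid=5 ⇒ [-16,-1,-6,-10,-14,0,-8,1,2,-9]
0<1: swap(5,5), lo=6 mid=6 ⇒ [-16,-1,-6,-10,-14,0,-8,1,2,-9]
-8<1: swap(6,6), lo=7 mid=7 ⇒ [-16,-1,-6,-10,-14,0,-8,1,2,-9]
1=1: mid=8
2>1: swap(8,9), hi=8 ⇒ [-16,-1,-6,-10,-14,0,-8,1,-9,2]
-9<1: swap(7,8), lo=8 mid=9 ⇒ [-16,-1,-6,-10,-14,0,-8,-9,1,2]
done. lo=8 hi=8; data=[-16,-1,-6,-10,-14,0,-8,-9,1,2]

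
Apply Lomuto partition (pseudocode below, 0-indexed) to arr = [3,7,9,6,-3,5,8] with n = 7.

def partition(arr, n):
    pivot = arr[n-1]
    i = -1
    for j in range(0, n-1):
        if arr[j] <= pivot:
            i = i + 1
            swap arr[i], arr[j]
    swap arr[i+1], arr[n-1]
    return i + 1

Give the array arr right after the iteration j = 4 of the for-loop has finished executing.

pivot=8, i=-1
j=0: 3≤8, i=0, swap(0,0) ⇒ [3,7,9,6,-3,5,8]
j=1: 7≤8, i=1, swap(1,1) ⇒ [3,7,9,6,-3,5,8]
j=2: 9>8, skip
j=3: 6≤8, i=2, swap(2,3) ⇒ [3,7,6,9,-3,5,8]
j=4: -3≤8, i=3, swap(3,4) ⇒ [3,7,6,-3,9,5,8]
(after j=4) arr = [3,7,6,-3,9,5,8]

[3,7,6,-3,9,5,8]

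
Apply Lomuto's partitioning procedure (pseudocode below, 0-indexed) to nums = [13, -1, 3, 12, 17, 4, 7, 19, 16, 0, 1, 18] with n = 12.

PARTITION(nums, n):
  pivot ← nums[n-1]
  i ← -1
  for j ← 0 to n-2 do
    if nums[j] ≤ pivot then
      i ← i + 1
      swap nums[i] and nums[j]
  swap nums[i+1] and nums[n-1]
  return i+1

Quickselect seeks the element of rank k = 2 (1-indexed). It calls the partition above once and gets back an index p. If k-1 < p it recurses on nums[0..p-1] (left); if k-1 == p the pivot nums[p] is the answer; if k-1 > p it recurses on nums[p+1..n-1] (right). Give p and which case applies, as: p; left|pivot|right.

pivot = nums[11] = 18; i = -1
j=0: nums[0]=13 ≤ 18 → i=0, swap nums[0],nums[0] (no change) → [13, -1, 3, 12, 17, 4, 7, 19, 16, 0, 1, 18]
j=1: nums[1]=-1 ≤ 18 → i=1, swap nums[1],nums[1] (no change) → [13, -1, 3, 12, 17, 4, 7, 19, 16, 0, 1, 18]
j=2: nums[2]=3 ≤ 18 → i=2, swap nums[2],nums[2] (no change) → [13, -1, 3, 12, 17, 4, 7, 19, 16, 0, 1, 18]
j=3: nums[3]=12 ≤ 18 → i=3, swap nums[3],nums[3] (no change) → [13, -1, 3, 12, 17, 4, 7, 19, 16, 0, 1, 18]
j=4: nums[4]=17 ≤ 18 → i=4, swap nums[4],nums[4] (no change) → [13, -1, 3, 12, 17, 4, 7, 19, 16, 0, 1, 18]
j=5: nums[5]=4 ≤ 18 → i=5, swap nums[5],nums[5] (no change) → [13, -1, 3, 12, 17, 4, 7, 19, 16, 0, 1, 18]
j=6: nums[6]=7 ≤ 18 → i=6, swap nums[6],nums[6] (no change) → [13, -1, 3, 12, 17, 4, 7, 19, 16, 0, 1, 18]
j=7: nums[7]=19 > 18 → no swap
j=8: nums[8]=16 ≤ 18 → i=7, swap nums[7],nums[8] → [13, -1, 3, 12, 17, 4, 7, 16, 19, 0, 1, 18]
j=9: nums[9]=0 ≤ 18 → i=8, swap nums[8],nums[9] → [13, -1, 3, 12, 17, 4, 7, 16, 0, 19, 1, 18]
j=10: nums[10]=1 ≤ 18 → i=9, swap nums[9],nums[10] → [13, -1, 3, 12, 17, 4, 7, 16, 0, 1, 19, 18]
final swap nums[10],nums[11] → [13, -1, 3, 12, 17, 4, 7, 16, 0, 1, 18, 19]; return 10
p = 10; k-1 = 1 < 10 ⇒ left

10; left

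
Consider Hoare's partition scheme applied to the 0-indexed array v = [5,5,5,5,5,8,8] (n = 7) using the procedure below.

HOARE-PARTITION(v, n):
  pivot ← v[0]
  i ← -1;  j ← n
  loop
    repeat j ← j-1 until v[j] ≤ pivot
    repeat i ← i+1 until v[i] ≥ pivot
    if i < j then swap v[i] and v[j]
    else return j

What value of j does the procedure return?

2

pivot = v[0] = 5; i = -1, j = 7
j→4 (v[4]=5≤5), i→0 (v[0]=5≥5); i<j, swap → [5,5,5,5,5,8,8]
j→3 (v[3]=5≤5), i→1 (v[1]=5≥5); i<j, swap → [5,5,5,5,5,8,8]
j→2, i→2; i≥j, return j=2. v = [5,5,5,5,5,8,8]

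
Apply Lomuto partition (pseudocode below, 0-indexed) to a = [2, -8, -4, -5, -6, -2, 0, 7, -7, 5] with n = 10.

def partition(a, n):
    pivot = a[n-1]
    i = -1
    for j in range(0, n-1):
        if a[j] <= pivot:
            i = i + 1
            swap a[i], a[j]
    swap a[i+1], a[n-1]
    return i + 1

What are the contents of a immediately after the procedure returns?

pivot = a[9] = 5; i = -1
j=0: a[0]=2 ≤ 5 → i=0, swap a[0],a[0] (no change) → [2, -8, -4, -5, -6, -2, 0, 7, -7, 5]
j=1: a[1]=-8 ≤ 5 → i=1, swap a[1],a[1] (no change) → [2, -8, -4, -5, -6, -2, 0, 7, -7, 5]
j=2: a[2]=-4 ≤ 5 → i=2, swap a[2],a[2] (no change) → [2, -8, -4, -5, -6, -2, 0, 7, -7, 5]
j=3: a[3]=-5 ≤ 5 → i=3, swap a[3],a[3] (no change) → [2, -8, -4, -5, -6, -2, 0, 7, -7, 5]
j=4: a[4]=-6 ≤ 5 → i=4, swap a[4],a[4] (no change) → [2, -8, -4, -5, -6, -2, 0, 7, -7, 5]
j=5: a[5]=-2 ≤ 5 → i=5, swap a[5],a[5] (no change) → [2, -8, -4, -5, -6, -2, 0, 7, -7, 5]
j=6: a[6]=0 ≤ 5 → i=6, swap a[6],a[6] (no change) → [2, -8, -4, -5, -6, -2, 0, 7, -7, 5]
j=7: a[7]=7 > 5 → no swap
j=8: a[8]=-7 ≤ 5 → i=7, swap a[7],a[8] → [2, -8, -4, -5, -6, -2, 0, -7, 7, 5]
final swap a[8],a[9] → [2, -8, -4, -5, -6, -2, 0, -7, 5, 7]; return 8

[2, -8, -4, -5, -6, -2, 0, -7, 5, 7]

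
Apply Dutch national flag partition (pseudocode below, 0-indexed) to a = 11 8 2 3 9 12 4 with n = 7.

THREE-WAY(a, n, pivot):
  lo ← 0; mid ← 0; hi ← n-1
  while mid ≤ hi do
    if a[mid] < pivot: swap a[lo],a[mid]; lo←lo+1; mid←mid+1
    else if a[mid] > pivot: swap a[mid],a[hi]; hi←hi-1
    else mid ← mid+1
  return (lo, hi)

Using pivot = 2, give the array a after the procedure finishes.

pivot = 2; lo=0, mid=0, hi=6
a[mid]=11>2: swap a[0],a[6]; hi=5 → 4 8 2 3 9 12 11
a[mid]=4>2: swap a[0],a[5]; hi=4 → 12 8 2 3 9 4 11
a[mid]=12>2: swap a[0],a[4]; hi=3 → 9 8 2 3 12 4 11
a[mid]=9>2: swap a[0],a[3]; hi=2 → 3 8 2 9 12 4 11
a[mid]=3>2: swap a[0],a[2]; hi=1 → 2 8 3 9 12 4 11
a[mid]=2=2: mid=1
a[mid]=8>2: swap a[1],a[1]; hi=0 → 2 8 3 9 12 4 11
end: lo=0, hi=0; a = 2 8 3 9 12 4 11

2 8 3 9 12 4 11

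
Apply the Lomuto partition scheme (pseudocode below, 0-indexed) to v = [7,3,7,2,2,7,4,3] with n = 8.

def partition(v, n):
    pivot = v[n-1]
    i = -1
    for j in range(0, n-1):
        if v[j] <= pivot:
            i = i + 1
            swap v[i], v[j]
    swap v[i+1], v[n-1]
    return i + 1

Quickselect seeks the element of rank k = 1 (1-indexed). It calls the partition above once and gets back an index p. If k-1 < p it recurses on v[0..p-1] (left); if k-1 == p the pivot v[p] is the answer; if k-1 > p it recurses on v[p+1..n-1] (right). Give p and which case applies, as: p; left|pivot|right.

pivot = v[7] = 3; i = -1
j=0: v[0]=7 > 3 → no swap
j=1: v[1]=3 ≤ 3 → i=0, swap v[0],v[1] → [3,7,7,2,2,7,4,3]
j=2: v[2]=7 > 3 → no swap
j=3: v[3]=2 ≤ 3 → i=1, swap v[1],v[3] → [3,2,7,7,2,7,4,3]
j=4: v[4]=2 ≤ 3 → i=2, swap v[2],v[4] → [3,2,2,7,7,7,4,3]
j=5: v[5]=7 > 3 → no swap
j=6: v[6]=4 > 3 → no swap
final swap v[3],v[7] → [3,2,2,3,7,7,4,7]; return 3
p = 3; k-1 = 0 < 3 ⇒ left

3; left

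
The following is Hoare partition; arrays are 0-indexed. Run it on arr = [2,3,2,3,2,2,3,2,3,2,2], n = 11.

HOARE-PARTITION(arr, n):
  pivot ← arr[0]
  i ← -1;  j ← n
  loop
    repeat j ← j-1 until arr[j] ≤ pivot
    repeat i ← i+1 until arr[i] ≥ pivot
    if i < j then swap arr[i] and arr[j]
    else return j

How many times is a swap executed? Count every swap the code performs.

pivot=2
j stops at 10 (2), i stops at 0 (2); swap ⇒ [2,3,2,3,2,2,3,2,3,2,2]
j stops at 9 (2), i stops at 1 (3); swap ⇒ [2,2,2,3,2,2,3,2,3,3,2]
j stops at 7 (2), i stops at 2 (2); swap ⇒ [2,2,2,3,2,2,3,2,3,3,2]
j stops at 5 (2), i stops at 3 (3); swap ⇒ [2,2,2,2,2,3,3,2,3,3,2]
j stops at 4, i stops at 4; i≥j ⇒ return 4. arr=[2,2,2,2,2,3,3,2,3,3,2]

4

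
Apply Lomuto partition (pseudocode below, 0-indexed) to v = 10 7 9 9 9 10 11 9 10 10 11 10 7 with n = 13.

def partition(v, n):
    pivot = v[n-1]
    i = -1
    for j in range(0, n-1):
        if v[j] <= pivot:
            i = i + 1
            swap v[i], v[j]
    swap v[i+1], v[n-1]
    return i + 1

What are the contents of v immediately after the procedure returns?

pivot=7, i=-1
j=0: 10>7, skip
j=1: 7≤7, i=0, swap(0,1) ⇒ 7 10 9 9 9 10 11 9 10 10 11 10 7
j=2: 9>7, skip
j=3: 9>7, skip
j=4: 9>7, skip
j=5: 10>7, skip
j=6: 11>7, skip
j=7: 9>7, skip
j=8: 10>7, skip
j=9: 10>7, skip
j=10: 11>7, skip
j=11: 10>7, skip
swap(1,12) ⇒ 7 7 9 9 9 10 11 9 10 10 11 10 10; return 1

7 7 9 9 9 10 11 9 10 10 11 10 10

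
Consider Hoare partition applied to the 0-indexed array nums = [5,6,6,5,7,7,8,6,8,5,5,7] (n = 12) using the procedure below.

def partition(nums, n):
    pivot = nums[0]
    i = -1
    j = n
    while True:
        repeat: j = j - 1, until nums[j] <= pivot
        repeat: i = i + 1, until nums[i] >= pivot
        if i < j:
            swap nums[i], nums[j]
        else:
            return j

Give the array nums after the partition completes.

pivot = nums[0] = 5; i = -1, j = 12
j→10 (nums[10]=5≤5), i→0 (nums[0]=5≥5); i<j, swap → [5,6,6,5,7,7,8,6,8,5,5,7]
j→9 (nums[9]=5≤5), i→1 (nums[1]=6≥5); i<j, swap → [5,5,6,5,7,7,8,6,8,6,5,7]
j→3 (nums[3]=5≤5), i→2 (nums[2]=6≥5); i<j, swap → [5,5,5,6,7,7,8,6,8,6,5,7]
j→2, i→3; i≥j, return j=2. nums = [5,5,5,6,7,7,8,6,8,6,5,7]

[5,5,5,6,7,7,8,6,8,6,5,7]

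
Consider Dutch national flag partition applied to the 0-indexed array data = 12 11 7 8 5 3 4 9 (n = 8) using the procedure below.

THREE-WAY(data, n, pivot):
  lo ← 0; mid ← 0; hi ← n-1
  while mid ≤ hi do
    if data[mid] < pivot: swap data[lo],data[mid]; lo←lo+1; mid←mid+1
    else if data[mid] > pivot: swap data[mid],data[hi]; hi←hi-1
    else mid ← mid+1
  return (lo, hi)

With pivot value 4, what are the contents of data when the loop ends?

lo=0 mid=0 hi=7
12>4: swap(0,7), hi=6 ⇒ 9 11 7 8 5 3 4 12
9>4: swap(0,6), hi=5 ⇒ 4 11 7 8 5 3 9 12
4=4: mid=1
11>4: swap(1,5), hi=4 ⇒ 4 3 7 8 5 11 9 12
3<4: swap(0,1), lo=1 mid=2 ⇒ 3 4 7 8 5 11 9 12
7>4: swap(2,4), hi=3 ⇒ 3 4 5 8 7 11 9 12
5>4: swap(2,3), hi=2 ⇒ 3 4 8 5 7 11 9 12
8>4: swap(2,2), hi=1 ⇒ 3 4 8 5 7 11 9 12
done. lo=1 hi=1; data=3 4 8 5 7 11 9 12

3 4 8 5 7 11 9 12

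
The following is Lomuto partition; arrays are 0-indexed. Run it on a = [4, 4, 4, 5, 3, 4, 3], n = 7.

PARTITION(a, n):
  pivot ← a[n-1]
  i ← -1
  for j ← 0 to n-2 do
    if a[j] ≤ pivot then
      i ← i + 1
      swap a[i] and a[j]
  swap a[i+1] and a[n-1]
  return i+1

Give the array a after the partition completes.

[3, 3, 4, 5, 4, 4, 4]

pivot=3, i=-1
j=0: 4>3, skip
j=1: 4>3, skip
j=2: 4>3, skip
j=3: 5>3, skip
j=4: 3≤3, i=0, swap(0,4) ⇒ [3, 4, 4, 5, 4, 4, 3]
j=5: 4>3, skip
swap(1,6) ⇒ [3, 3, 4, 5, 4, 4, 4]; return 1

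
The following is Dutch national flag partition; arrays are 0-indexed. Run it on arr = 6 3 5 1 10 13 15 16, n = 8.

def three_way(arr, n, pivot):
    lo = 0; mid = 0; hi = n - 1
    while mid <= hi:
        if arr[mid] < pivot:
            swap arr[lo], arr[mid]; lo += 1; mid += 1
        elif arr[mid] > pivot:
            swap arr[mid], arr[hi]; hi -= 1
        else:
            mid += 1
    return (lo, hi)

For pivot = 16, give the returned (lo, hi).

pivot = 16; lo=0, mid=0, hi=7
arr[mid]=6<16: swap arr[0],arr[0]; lo=1,mid=1 → 6 3 5 1 10 13 15 16
arr[mid]=3<16: swap arr[1],arr[1]; lo=2,mid=2 → 6 3 5 1 10 13 15 16
arr[mid]=5<16: swap arr[2],arr[2]; lo=3,mid=3 → 6 3 5 1 10 13 15 16
arr[mid]=1<16: swap arr[3],arr[3]; lo=4,mid=4 → 6 3 5 1 10 13 15 16
arr[mid]=10<16: swap arr[4],arr[4]; lo=5,mid=5 → 6 3 5 1 10 13 15 16
arr[mid]=13<16: swap arr[5],arr[5]; lo=6,mid=6 → 6 3 5 1 10 13 15 16
arr[mid]=15<16: swap arr[6],arr[6]; lo=7,mid=7 → 6 3 5 1 10 13 15 16
arr[mid]=16=16: mid=8
end: lo=7, hi=7; arr = 6 3 5 1 10 13 15 16

(7, 7)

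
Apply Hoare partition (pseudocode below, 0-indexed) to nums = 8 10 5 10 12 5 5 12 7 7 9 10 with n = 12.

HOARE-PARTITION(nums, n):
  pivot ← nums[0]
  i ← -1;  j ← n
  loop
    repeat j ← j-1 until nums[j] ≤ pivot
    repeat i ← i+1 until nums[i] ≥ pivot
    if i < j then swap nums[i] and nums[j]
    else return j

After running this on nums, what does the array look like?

pivot=8
j stops at 9 (7), i stops at 0 (8); swap ⇒ 7 10 5 10 12 5 5 12 7 8 9 10
j stops at 8 (7), i stops at 1 (10); swap ⇒ 7 7 5 10 12 5 5 12 10 8 9 10
j stops at 6 (5), i stops at 3 (10); swap ⇒ 7 7 5 5 12 5 10 12 10 8 9 10
j stops at 5 (5), i stops at 4 (12); swap ⇒ 7 7 5 5 5 12 10 12 10 8 9 10
j stops at 4, i stops at 5; i≥j ⇒ return 4. nums=7 7 5 5 5 12 10 12 10 8 9 10

7 7 5 5 5 12 10 12 10 8 9 10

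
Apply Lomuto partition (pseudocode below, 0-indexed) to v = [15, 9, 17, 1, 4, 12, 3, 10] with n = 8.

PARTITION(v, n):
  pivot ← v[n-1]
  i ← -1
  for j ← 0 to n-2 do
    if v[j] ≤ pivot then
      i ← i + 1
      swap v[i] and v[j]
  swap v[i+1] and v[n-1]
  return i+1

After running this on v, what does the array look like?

[9, 1, 4, 3, 10, 12, 15, 17]

pivot = v[7] = 10; i = -1
j=0: v[0]=15 > 10 → no swap
j=1: v[1]=9 ≤ 10 → i=0, swap v[0],v[1] → [9, 15, 17, 1, 4, 12, 3, 10]
j=2: v[2]=17 > 10 → no swap
j=3: v[3]=1 ≤ 10 → i=1, swap v[1],v[3] → [9, 1, 17, 15, 4, 12, 3, 10]
j=4: v[4]=4 ≤ 10 → i=2, swap v[2],v[4] → [9, 1, 4, 15, 17, 12, 3, 10]
j=5: v[5]=12 > 10 → no swap
j=6: v[6]=3 ≤ 10 → i=3, swap v[3],v[6] → [9, 1, 4, 3, 17, 12, 15, 10]
final swap v[4],v[7] → [9, 1, 4, 3, 10, 12, 15, 17]; return 4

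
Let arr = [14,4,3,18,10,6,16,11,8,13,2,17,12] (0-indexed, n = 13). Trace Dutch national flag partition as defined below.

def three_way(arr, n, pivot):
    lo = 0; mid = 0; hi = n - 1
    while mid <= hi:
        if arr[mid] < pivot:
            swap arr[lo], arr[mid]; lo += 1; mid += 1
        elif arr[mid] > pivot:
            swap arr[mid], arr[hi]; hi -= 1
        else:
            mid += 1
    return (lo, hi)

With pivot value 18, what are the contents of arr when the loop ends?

[14,4,3,10,6,16,11,8,13,2,17,12,18]

pivot = 18; lo=0, mid=0, hi=12
arr[mid]=14<18: swap arr[0],arr[0]; lo=1,mid=1 → [14,4,3,18,10,6,16,11,8,13,2,17,12]
arr[mid]=4<18: swap arr[1],arr[1]; lo=2,mid=2 → [14,4,3,18,10,6,16,11,8,13,2,17,12]
arr[mid]=3<18: swap arr[2],arr[2]; lo=3,mid=3 → [14,4,3,18,10,6,16,11,8,13,2,17,12]
arr[mid]=18=18: mid=4
arr[mid]=10<18: swap arr[3],arr[4]; lo=4,mid=5 → [14,4,3,10,18,6,16,11,8,13,2,17,12]
arr[mid]=6<18: swap arr[4],arr[5]; lo=5,mid=6 → [14,4,3,10,6,18,16,11,8,13,2,17,12]
arr[mid]=16<18: swap arr[5],arr[6]; lo=6,mid=7 → [14,4,3,10,6,16,18,11,8,13,2,17,12]
arr[mid]=11<18: swap arr[6],arr[7]; lo=7,mid=8 → [14,4,3,10,6,16,11,18,8,13,2,17,12]
arr[mid]=8<18: swap arr[7],arr[8]; lo=8,mid=9 → [14,4,3,10,6,16,11,8,18,13,2,17,12]
arr[mid]=13<18: swap arr[8],arr[9]; lo=9,mid=10 → [14,4,3,10,6,16,11,8,13,18,2,17,12]
arr[mid]=2<18: swap arr[9],arr[10]; lo=10,mid=11 → [14,4,3,10,6,16,11,8,13,2,18,17,12]
arr[mid]=17<18: swap arr[10],arr[11]; lo=11,mid=12 → [14,4,3,10,6,16,11,8,13,2,17,18,12]
arr[mid]=12<18: swap arr[11],arr[12]; lo=12,mid=13 → [14,4,3,10,6,16,11,8,13,2,17,12,18]
end: lo=12, hi=12; arr = [14,4,3,10,6,16,11,8,13,2,17,12,18]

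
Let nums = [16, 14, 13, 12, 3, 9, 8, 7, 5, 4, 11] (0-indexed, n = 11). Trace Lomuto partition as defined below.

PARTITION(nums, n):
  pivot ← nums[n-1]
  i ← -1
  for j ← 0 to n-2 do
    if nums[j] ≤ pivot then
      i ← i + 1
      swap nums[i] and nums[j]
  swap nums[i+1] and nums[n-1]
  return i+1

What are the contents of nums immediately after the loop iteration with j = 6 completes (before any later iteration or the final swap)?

pivot=11, i=-1
j=0: 16>11, skip
j=1: 14>11, skip
j=2: 13>11, skip
j=3: 12>11, skip
j=4: 3≤11, i=0, swap(0,4) ⇒ [3, 14, 13, 12, 16, 9, 8, 7, 5, 4, 11]
j=5: 9≤11, i=1, swap(1,5) ⇒ [3, 9, 13, 12, 16, 14, 8, 7, 5, 4, 11]
j=6: 8≤11, i=2, swap(2,6) ⇒ [3, 9, 8, 12, 16, 14, 13, 7, 5, 4, 11]
(after j=6) nums = [3, 9, 8, 12, 16, 14, 13, 7, 5, 4, 11]

[3, 9, 8, 12, 16, 14, 13, 7, 5, 4, 11]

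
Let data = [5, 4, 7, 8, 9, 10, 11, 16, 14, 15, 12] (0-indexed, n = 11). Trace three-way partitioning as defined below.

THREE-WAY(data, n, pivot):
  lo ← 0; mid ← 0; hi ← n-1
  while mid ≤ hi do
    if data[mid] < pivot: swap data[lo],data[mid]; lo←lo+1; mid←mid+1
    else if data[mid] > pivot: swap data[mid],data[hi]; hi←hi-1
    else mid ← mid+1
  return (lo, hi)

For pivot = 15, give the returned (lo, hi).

lo=0 mid=0 hi=10
5<15: swap(0,0), lo=1 mid=1 ⇒ [5, 4, 7, 8, 9, 10, 11, 16, 14, 15, 12]
4<15: swap(1,1), lo=2 mid=2 ⇒ [5, 4, 7, 8, 9, 10, 11, 16, 14, 15, 12]
7<15: swap(2,2), lo=3 mid=3 ⇒ [5, 4, 7, 8, 9, 10, 11, 16, 14, 15, 12]
8<15: swap(3,3), lo=4 mid=4 ⇒ [5, 4, 7, 8, 9, 10, 11, 16, 14, 15, 12]
9<15: swap(4,4), lo=5 mid=5 ⇒ [5, 4, 7, 8, 9, 10, 11, 16, 14, 15, 12]
10<15: swap(5,5), lo=6 mid=6 ⇒ [5, 4, 7, 8, 9, 10, 11, 16, 14, 15, 12]
11<15: swap(6,6), lo=7 mid=7 ⇒ [5, 4, 7, 8, 9, 10, 11, 16, 14, 15, 12]
16>15: swap(7,10), hi=9 ⇒ [5, 4, 7, 8, 9, 10, 11, 12, 14, 15, 16]
12<15: swap(7,7), lo=8 mid=8 ⇒ [5, 4, 7, 8, 9, 10, 11, 12, 14, 15, 16]
14<15: swap(8,8), lo=9 mid=9 ⇒ [5, 4, 7, 8, 9, 10, 11, 12, 14, 15, 16]
15=15: mid=10
done. lo=9 hi=9; data=[5, 4, 7, 8, 9, 10, 11, 12, 14, 15, 16]

(9, 9)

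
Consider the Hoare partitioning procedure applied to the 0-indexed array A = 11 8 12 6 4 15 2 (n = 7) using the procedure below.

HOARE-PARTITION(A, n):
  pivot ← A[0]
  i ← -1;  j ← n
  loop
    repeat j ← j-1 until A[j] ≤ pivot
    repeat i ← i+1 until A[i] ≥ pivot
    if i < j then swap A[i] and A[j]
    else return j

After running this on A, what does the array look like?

pivot=11
j stops at 6 (2), i stops at 0 (11); swap ⇒ 2 8 12 6 4 15 11
j stops at 4 (4), i stops at 2 (12); swap ⇒ 2 8 4 6 12 15 11
j stops at 3, i stops at 4; i≥j ⇒ return 3. A=2 8 4 6 12 15 11

2 8 4 6 12 15 11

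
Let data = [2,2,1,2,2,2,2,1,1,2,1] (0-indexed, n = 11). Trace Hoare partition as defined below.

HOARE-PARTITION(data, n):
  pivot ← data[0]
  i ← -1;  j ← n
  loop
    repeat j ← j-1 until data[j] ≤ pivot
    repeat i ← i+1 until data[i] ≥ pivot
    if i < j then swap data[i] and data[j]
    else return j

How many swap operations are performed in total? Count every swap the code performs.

pivot=2
j stops at 10 (1), i stops at 0 (2); swap ⇒ [1,2,1,2,2,2,2,1,1,2,2]
j stops at 9 (2), i stops at 1 (2); swap ⇒ [1,2,1,2,2,2,2,1,1,2,2]
j stops at 8 (1), i stops at 3 (2); swap ⇒ [1,2,1,1,2,2,2,1,2,2,2]
j stops at 7 (1), i stops at 4 (2); swap ⇒ [1,2,1,1,1,2,2,2,2,2,2]
j stops at 6 (2), i stops at 5 (2); swap ⇒ [1,2,1,1,1,2,2,2,2,2,2]
j stops at 5, i stops at 6; i≥j ⇒ return 5. data=[1,2,1,1,1,2,2,2,2,2,2]

5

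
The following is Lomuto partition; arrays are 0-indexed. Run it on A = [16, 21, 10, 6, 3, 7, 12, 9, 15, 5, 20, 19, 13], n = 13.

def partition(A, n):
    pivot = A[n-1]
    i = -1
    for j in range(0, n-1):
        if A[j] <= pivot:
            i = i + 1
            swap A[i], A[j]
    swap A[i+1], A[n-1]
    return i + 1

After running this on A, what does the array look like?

pivot = A[12] = 13; i = -1
j=0: A[0]=16 > 13 → no swap
j=1: A[1]=21 > 13 → no swap
j=2: A[2]=10 ≤ 13 → i=0, swap A[0],A[2] → [10, 21, 16, 6, 3, 7, 12, 9, 15, 5, 20, 19, 13]
j=3: A[3]=6 ≤ 13 → i=1, swap A[1],A[3] → [10, 6, 16, 21, 3, 7, 12, 9, 15, 5, 20, 19, 13]
j=4: A[4]=3 ≤ 13 → i=2, swap A[2],A[4] → [10, 6, 3, 21, 16, 7, 12, 9, 15, 5, 20, 19, 13]
j=5: A[5]=7 ≤ 13 → i=3, swap A[3],A[5] → [10, 6, 3, 7, 16, 21, 12, 9, 15, 5, 20, 19, 13]
j=6: A[6]=12 ≤ 13 → i=4, swap A[4],A[6] → [10, 6, 3, 7, 12, 21, 16, 9, 15, 5, 20, 19, 13]
j=7: A[7]=9 ≤ 13 → i=5, swap A[5],A[7] → [10, 6, 3, 7, 12, 9, 16, 21, 15, 5, 20, 19, 13]
j=8: A[8]=15 > 13 → no swap
j=9: A[9]=5 ≤ 13 → i=6, swap A[6],A[9] → [10, 6, 3, 7, 12, 9, 5, 21, 15, 16, 20, 19, 13]
j=10: A[10]=20 > 13 → no swap
j=11: A[11]=19 > 13 → no swap
final swap A[7],A[12] → [10, 6, 3, 7, 12, 9, 5, 13, 15, 16, 20, 19, 21]; return 7

[10, 6, 3, 7, 12, 9, 5, 13, 15, 16, 20, 19, 21]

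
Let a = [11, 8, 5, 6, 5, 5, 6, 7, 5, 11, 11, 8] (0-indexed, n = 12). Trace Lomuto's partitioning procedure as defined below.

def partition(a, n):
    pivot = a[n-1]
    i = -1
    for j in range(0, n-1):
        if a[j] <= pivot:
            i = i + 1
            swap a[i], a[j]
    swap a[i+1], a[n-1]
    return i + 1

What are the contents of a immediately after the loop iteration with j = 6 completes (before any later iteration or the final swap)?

pivot=8, i=-1
j=0: 11>8, skip
j=1: 8≤8, i=0, swap(0,1) ⇒ [8, 11, 5, 6, 5, 5, 6, 7, 5, 11, 11, 8]
j=2: 5≤8, i=1, swap(1,2) ⇒ [8, 5, 11, 6, 5, 5, 6, 7, 5, 11, 11, 8]
j=3: 6≤8, i=2, swap(2,3) ⇒ [8, 5, 6, 11, 5, 5, 6, 7, 5, 11, 11, 8]
j=4: 5≤8, i=3, swap(3,4) ⇒ [8, 5, 6, 5, 11, 5, 6, 7, 5, 11, 11, 8]
j=5: 5≤8, i=4, swap(4,5) ⇒ [8, 5, 6, 5, 5, 11, 6, 7, 5, 11, 11, 8]
j=6: 6≤8, i=5, swap(5,6) ⇒ [8, 5, 6, 5, 5, 6, 11, 7, 5, 11, 11, 8]
(after j=6) a = [8, 5, 6, 5, 5, 6, 11, 7, 5, 11, 11, 8]

[8, 5, 6, 5, 5, 6, 11, 7, 5, 11, 11, 8]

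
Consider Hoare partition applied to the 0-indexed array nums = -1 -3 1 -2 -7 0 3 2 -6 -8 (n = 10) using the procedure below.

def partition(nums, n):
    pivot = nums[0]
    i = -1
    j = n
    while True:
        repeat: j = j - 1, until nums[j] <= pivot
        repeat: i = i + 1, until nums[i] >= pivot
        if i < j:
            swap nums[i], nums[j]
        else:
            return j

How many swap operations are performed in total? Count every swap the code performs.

2

pivot=-1
j stops at 9 (-8), i stops at 0 (-1); swap ⇒ -8 -3 1 -2 -7 0 3 2 -6 -1
j stops at 8 (-6), i stops at 2 (1); swap ⇒ -8 -3 -6 -2 -7 0 3 2 1 -1
j stops at 4, i stops at 5; i≥j ⇒ return 4. nums=-8 -3 -6 -2 -7 0 3 2 1 -1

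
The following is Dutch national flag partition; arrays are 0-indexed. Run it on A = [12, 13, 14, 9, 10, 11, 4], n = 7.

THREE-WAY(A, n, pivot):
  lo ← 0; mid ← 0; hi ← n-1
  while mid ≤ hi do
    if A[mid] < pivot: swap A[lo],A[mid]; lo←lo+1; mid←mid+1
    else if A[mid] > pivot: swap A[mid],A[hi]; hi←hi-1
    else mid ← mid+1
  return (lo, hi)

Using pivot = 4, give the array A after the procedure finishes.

lo=0 mid=0 hi=6
12>4: swap(0,6), hi=5 ⇒ [4, 13, 14, 9, 10, 11, 12]
4=4: mid=1
13>4: swap(1,5), hi=4 ⇒ [4, 11, 14, 9, 10, 13, 12]
11>4: swap(1,4), hi=3 ⇒ [4, 10, 14, 9, 11, 13, 12]
10>4: swap(1,3), hi=2 ⇒ [4, 9, 14, 10, 11, 13, 12]
9>4: swap(1,2), hi=1 ⇒ [4, 14, 9, 10, 11, 13, 12]
14>4: swap(1,1), hi=0 ⇒ [4, 14, 9, 10, 11, 13, 12]
done. lo=0 hi=0; A=[4, 14, 9, 10, 11, 13, 12]

[4, 14, 9, 10, 11, 13, 12]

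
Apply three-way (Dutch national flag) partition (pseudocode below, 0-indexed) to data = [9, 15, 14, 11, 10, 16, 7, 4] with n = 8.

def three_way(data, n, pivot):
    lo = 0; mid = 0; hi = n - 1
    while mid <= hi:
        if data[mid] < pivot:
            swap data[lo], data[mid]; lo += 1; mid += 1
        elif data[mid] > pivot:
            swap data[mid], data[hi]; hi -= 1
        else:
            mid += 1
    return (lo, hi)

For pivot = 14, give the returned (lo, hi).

pivot = 14; lo=0, mid=0, hi=7
data[mid]=9<14: swap data[0],data[0]; lo=1,mid=1 → [9, 15, 14, 11, 10, 16, 7, 4]
data[mid]=15>14: swap data[1],data[7]; hi=6 → [9, 4, 14, 11, 10, 16, 7, 15]
data[mid]=4<14: swap data[1],data[1]; lo=2,mid=2 → [9, 4, 14, 11, 10, 16, 7, 15]
data[mid]=14=14: mid=3
data[mid]=11<14: swap data[2],data[3]; lo=3,mid=4 → [9, 4, 11, 14, 10, 16, 7, 15]
data[mid]=10<14: swap data[3],data[4]; lo=4,mid=5 → [9, 4, 11, 10, 14, 16, 7, 15]
data[mid]=16>14: swap data[5],data[6]; hi=5 → [9, 4, 11, 10, 14, 7, 16, 15]
data[mid]=7<14: swap data[4],data[5]; lo=5,mid=6 → [9, 4, 11, 10, 7, 14, 16, 15]
end: lo=5, hi=5; data = [9, 4, 11, 10, 7, 14, 16, 15]

(5, 5)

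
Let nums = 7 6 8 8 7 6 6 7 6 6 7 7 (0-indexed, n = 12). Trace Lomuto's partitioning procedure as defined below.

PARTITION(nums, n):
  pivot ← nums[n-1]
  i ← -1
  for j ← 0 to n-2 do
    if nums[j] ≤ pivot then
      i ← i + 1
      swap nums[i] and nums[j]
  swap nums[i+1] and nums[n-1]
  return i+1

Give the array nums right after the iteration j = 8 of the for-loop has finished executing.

pivot=7, i=-1
j=0: 7≤7, i=0, swap(0,0) ⇒ 7 6 8 8 7 6 6 7 6 6 7 7
j=1: 6≤7, i=1, swap(1,1) ⇒ 7 6 8 8 7 6 6 7 6 6 7 7
j=2: 8>7, skip
j=3: 8>7, skip
j=4: 7≤7, i=2, swap(2,4) ⇒ 7 6 7 8 8 6 6 7 6 6 7 7
j=5: 6≤7, i=3, swap(3,5) ⇒ 7 6 7 6 8 8 6 7 6 6 7 7
j=6: 6≤7, i=4, swap(4,6) ⇒ 7 6 7 6 6 8 8 7 6 6 7 7
j=7: 7≤7, i=5, swap(5,7) ⇒ 7 6 7 6 6 7 8 8 6 6 7 7
j=8: 6≤7, i=6, swap(6,8) ⇒ 7 6 7 6 6 7 6 8 8 6 7 7
(after j=8) nums = 7 6 7 6 6 7 6 8 8 6 7 7

7 6 7 6 6 7 6 8 8 6 7 7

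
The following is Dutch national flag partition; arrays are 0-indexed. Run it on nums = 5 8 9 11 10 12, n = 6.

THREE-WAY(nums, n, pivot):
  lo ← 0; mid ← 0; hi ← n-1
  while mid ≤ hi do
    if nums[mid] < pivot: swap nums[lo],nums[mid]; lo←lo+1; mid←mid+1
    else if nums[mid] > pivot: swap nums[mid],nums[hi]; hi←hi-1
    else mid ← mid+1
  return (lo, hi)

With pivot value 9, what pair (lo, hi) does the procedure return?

pivot = 9; lo=0, mid=0, hi=5
nums[mid]=5<9: swap nums[0],nums[0]; lo=1,mid=1 → 5 8 9 11 10 12
nums[mid]=8<9: swap nums[1],nums[1]; lo=2,mid=2 → 5 8 9 11 10 12
nums[mid]=9=9: mid=3
nums[mid]=11>9: swap nums[3],nums[5]; hi=4 → 5 8 9 12 10 11
nums[mid]=12>9: swap nums[3],nums[4]; hi=3 → 5 8 9 10 12 11
nums[mid]=10>9: swap nums[3],nums[3]; hi=2 → 5 8 9 10 12 11
end: lo=2, hi=2; nums = 5 8 9 10 12 11

(2, 2)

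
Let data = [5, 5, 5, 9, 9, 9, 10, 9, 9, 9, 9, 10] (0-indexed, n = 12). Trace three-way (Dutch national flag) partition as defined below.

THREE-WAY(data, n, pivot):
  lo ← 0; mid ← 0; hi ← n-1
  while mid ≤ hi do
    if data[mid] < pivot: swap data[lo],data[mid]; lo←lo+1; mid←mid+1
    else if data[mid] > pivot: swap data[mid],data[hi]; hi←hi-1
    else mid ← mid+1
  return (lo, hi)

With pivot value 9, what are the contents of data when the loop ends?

[5, 5, 5, 9, 9, 9, 9, 9, 9, 9, 10, 10]

lo=0 mid=0 hi=11
5<9: swap(0,0), lo=1 mid=1 ⇒ [5, 5, 5, 9, 9, 9, 10, 9, 9, 9, 9, 10]
5<9: swap(1,1), lo=2 mid=2 ⇒ [5, 5, 5, 9, 9, 9, 10, 9, 9, 9, 9, 10]
5<9: swap(2,2), lo=3 mid=3 ⇒ [5, 5, 5, 9, 9, 9, 10, 9, 9, 9, 9, 10]
9=9: mid=4
9=9: mid=5
9=9: mid=6
10>9: swap(6,11), hi=10 ⇒ [5, 5, 5, 9, 9, 9, 10, 9, 9, 9, 9, 10]
10>9: swap(6,10), hi=9 ⇒ [5, 5, 5, 9, 9, 9, 9, 9, 9, 9, 10, 10]
9=9: mid=7
9=9: mid=8
9=9: mid=9
9=9: mid=10
done. lo=3 hi=9; data=[5, 5, 5, 9, 9, 9, 9, 9, 9, 9, 10, 10]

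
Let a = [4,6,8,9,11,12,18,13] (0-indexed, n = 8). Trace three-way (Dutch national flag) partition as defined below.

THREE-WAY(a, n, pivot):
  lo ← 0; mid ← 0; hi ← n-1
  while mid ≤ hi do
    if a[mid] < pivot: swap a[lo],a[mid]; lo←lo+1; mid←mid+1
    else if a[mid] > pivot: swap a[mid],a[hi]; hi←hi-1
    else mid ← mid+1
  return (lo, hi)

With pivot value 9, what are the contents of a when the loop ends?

pivot = 9; lo=0, mid=0, hi=7
a[mid]=4<9: swap a[0],a[0]; lo=1,mid=1 → [4,6,8,9,11,12,18,13]
a[mid]=6<9: swap a[1],a[1]; lo=2,mid=2 → [4,6,8,9,11,12,18,13]
a[mid]=8<9: swap a[2],a[2]; lo=3,mid=3 → [4,6,8,9,11,12,18,13]
a[mid]=9=9: mid=4
a[mid]=11>9: swap a[4],a[7]; hi=6 → [4,6,8,9,13,12,18,11]
a[mid]=13>9: swap a[4],a[6]; hi=5 → [4,6,8,9,18,12,13,11]
a[mid]=18>9: swap a[4],a[5]; hi=4 → [4,6,8,9,12,18,13,11]
a[mid]=12>9: swap a[4],a[4]; hi=3 → [4,6,8,9,12,18,13,11]
end: lo=3, hi=3; a = [4,6,8,9,12,18,13,11]

[4,6,8,9,12,18,13,11]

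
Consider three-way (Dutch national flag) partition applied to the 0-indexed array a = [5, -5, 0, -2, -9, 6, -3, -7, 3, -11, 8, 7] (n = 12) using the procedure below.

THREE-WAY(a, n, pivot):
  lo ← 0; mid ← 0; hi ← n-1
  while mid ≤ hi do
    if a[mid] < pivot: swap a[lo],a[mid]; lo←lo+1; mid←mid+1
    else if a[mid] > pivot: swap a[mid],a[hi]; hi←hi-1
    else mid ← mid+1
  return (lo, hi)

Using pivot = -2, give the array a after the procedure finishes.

[-11, -5, -7, -9, -3, -2, 6, 3, 0, 8, 7, 5]

pivot = -2; lo=0, mid=0, hi=11
a[mid]=5>-2: swap a[0],a[11]; hi=10 → [7, -5, 0, -2, -9, 6, -3, -7, 3, -11, 8, 5]
a[mid]=7>-2: swap a[0],a[10]; hi=9 → [8, -5, 0, -2, -9, 6, -3, -7, 3, -11, 7, 5]
a[mid]=8>-2: swap a[0],a[9]; hi=8 → [-11, -5, 0, -2, -9, 6, -3, -7, 3, 8, 7, 5]
a[mid]=-11<-2: swap a[0],a[0]; lo=1,mid=1 → [-11, -5, 0, -2, -9, 6, -3, -7, 3, 8, 7, 5]
a[mid]=-5<-2: swap a[1],a[1]; lo=2,mid=2 → [-11, -5, 0, -2, -9, 6, -3, -7, 3, 8, 7, 5]
a[mid]=0>-2: swap a[2],a[8]; hi=7 → [-11, -5, 3, -2, -9, 6, -3, -7, 0, 8, 7, 5]
a[mid]=3>-2: swap a[2],a[7]; hi=6 → [-11, -5, -7, -2, -9, 6, -3, 3, 0, 8, 7, 5]
a[mid]=-7<-2: swap a[2],a[2]; lo=3,mid=3 → [-11, -5, -7, -2, -9, 6, -3, 3, 0, 8, 7, 5]
a[mid]=-2=-2: mid=4
a[mid]=-9<-2: swap a[3],a[4]; lo=4,mid=5 → [-11, -5, -7, -9, -2, 6, -3, 3, 0, 8, 7, 5]
a[mid]=6>-2: swap a[5],a[6]; hi=5 → [-11, -5, -7, -9, -2, -3, 6, 3, 0, 8, 7, 5]
a[mid]=-3<-2: swap a[4],a[5]; lo=5,mid=6 → [-11, -5, -7, -9, -3, -2, 6, 3, 0, 8, 7, 5]
end: lo=5, hi=5; a = [-11, -5, -7, -9, -3, -2, 6, 3, 0, 8, 7, 5]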